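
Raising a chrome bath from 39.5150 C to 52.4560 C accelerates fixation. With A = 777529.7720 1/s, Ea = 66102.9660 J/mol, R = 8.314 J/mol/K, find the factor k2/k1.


T1 = 39.5150 + 273.15 = 312.6650 K; T2 = 52.4560 + 273.15 = 325.6060 K
k1 = A * exp(-Ea/(R*T1)) = 777529.7720 * exp(-66102.9660/(8.314*312.6650)) = 7.0304e-06 1/s
k2 = A * exp(-Ea/(R*T2)) = 777529.7720 * exp(-66102.9660/(8.314*325.6060)) = 1.9316e-05 1/s
k2/k1 = 1.9316e-05 / 7.0304e-06 = 2.7474


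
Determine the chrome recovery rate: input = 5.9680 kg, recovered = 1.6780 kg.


Formula: Recovery = recovered / input * 100
Substituting: Recovery = 1.6780 / 5.9680 * 100
Result: 28.1166 %


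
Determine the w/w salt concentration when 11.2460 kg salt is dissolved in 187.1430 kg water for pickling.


Formula: Conc = salt / (water + salt) * 100
Substituting: Conc = 11.2460 / (187.1430 + 11.2460) * 100
Result: 5.6687 %


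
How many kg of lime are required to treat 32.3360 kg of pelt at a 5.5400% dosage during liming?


Formula: Lime = substrate * pct / 100
Substituting: Lime = 32.3360 * 5.5400 / 100
Result: 1.7914 kg


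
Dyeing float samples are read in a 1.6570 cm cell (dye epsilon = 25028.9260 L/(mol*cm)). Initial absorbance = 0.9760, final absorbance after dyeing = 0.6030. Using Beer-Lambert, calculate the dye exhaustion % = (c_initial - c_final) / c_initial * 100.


c_initial = A_i / (epsilon * l) = 0.9760 / (25028.9260 * 1.6570) = 2.3533e-05 mol/L
c_final = A_f / (epsilon * l) = 0.6030 / (25028.9260 * 1.6570) = 1.4540e-05 mol/L
Exhaustion = (c_initial - c_final) / c_initial * 100 = (2.3533e-05 - 1.4540e-05) / 2.3533e-05 * 100 = 38.2172 %


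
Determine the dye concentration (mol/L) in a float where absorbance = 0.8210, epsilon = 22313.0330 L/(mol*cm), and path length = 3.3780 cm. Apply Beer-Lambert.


Formula: c = A / (epsilon * l)
Substituting: c = 0.8210 / (22313.0330 * 3.3780)
Result: 1.0892e-05 mol/L


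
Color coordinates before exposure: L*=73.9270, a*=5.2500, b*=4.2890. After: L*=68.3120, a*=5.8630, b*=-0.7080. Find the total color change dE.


dL = -5.6150, da = 0.6130, db = -4.9970
dE = sqrt((-5.6150)^2 + 0.6130^2 + (-4.9970)^2) = 7.5415


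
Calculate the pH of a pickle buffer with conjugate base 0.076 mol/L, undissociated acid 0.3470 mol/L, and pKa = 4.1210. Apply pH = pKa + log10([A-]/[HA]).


ratio = [A-] / [HA] = 0.076 / 0.3470 = 0.2190
log10(ratio) = -0.6595
pH = pKa + log10(ratio) = 4.1210 - 0.6595 = 3.4615


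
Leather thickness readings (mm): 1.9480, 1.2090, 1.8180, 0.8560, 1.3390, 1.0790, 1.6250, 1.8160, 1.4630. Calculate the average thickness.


Formula: Average = sum / n
Substituting: Average = 13.1530 / 9
Result: 1.4614 mm


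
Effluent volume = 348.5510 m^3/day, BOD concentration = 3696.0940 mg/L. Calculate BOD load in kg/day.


Formula: BOD_load = volume * conc / 1000
Substituting: BOD_load = 348.5510 * 3696.0940 / 1000
Result: 1288.2773 kg/day


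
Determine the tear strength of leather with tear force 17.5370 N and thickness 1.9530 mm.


Formula: Tear strength = force / thickness
Substituting: Tear strength = 17.5370 / 1.9530
Result: 8.9795 N/mm


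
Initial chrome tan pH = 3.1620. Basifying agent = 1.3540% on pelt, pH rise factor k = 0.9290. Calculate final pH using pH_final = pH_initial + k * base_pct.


Formula: pH_final = pH_initial + k * base_pct
Substituting: pH_final = 3.1620 + 0.9290 * 1.3540
Result: 4.4199


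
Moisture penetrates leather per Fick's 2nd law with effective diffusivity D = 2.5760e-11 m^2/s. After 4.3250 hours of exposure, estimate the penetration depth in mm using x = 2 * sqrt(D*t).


t = 4.3250 hr * 3600 = 15570.0000 s
D * t = 2.5760e-11 * 15570.0000 = 4.0108e-07
x = 2 * sqrt(D*t) = 2 * sqrt(4.0108e-07) = 0.00126662 m = 1.2666 mm


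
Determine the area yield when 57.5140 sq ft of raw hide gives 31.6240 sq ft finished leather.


Formula: Yield = finished / raw * 100
Substituting: Yield = 31.6240 / 57.5140 * 100
Result: 54.9849 %


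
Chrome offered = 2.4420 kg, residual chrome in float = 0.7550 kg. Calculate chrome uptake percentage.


Formula: Uptake = (offered - residual) / offered * 100
Substituting: Uptake = (2.4420 - 0.7550) / 2.4420 * 100
Result: 69.0827 %


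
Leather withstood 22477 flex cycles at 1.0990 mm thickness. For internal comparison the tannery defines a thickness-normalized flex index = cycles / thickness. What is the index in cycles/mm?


Formula: Index = cycles / thickness
Substituting: Index = 22477 / 1.0990
Result: 20452.2293 cycles/mm


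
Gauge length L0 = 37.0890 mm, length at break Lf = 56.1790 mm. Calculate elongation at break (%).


Formula: Elongation = (Lf - L0) / L0 * 100
Substituting: Elongation = (56.1790 - 37.0890) / 37.0890 * 100
Result: 51.4708 %


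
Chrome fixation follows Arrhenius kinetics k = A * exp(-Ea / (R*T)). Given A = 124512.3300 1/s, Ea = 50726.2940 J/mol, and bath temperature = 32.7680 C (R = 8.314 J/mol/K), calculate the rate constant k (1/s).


T_K = T_C + 273.15 = 32.7680 + 273.15 = 305.9180 K
exponent = -Ea / (R * T_K) = -50726.2940 / (8.314 * 305.9180) = -19.9443
k = A * exp(exponent) = 124512.3300 * exp(-19.9443) = 2.7135e-04 1/s


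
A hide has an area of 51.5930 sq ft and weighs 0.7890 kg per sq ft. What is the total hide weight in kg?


Formula: Weight = area * weight_per_sqft
Substituting: Weight = 51.5930 * 0.7890
Result: 40.7069 kg


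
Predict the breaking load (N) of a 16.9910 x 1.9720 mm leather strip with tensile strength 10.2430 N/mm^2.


Formula: F = TS * w * t
Substituting: F = 10.2430 * 16.9910 * 1.9720
Result: 343.2045 N


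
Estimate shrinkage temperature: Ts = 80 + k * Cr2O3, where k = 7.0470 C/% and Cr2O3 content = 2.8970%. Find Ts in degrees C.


Formula: Ts = 80 + k * Cr2O3
Substituting: Ts = 80 + 7.0470 * 2.8970
Result: 100.4152 C


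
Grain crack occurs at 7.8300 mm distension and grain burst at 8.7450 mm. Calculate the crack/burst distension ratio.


Formula: Ratio = crack / burst
Substituting: Ratio = 7.8300 / 8.7450
Result: 0.8954


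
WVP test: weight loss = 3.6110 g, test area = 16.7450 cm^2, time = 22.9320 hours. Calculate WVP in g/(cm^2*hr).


Formula: WVP = loss / (area * time)
Substituting: WVP = 3.6110 / (16.7450 * 22.9320)
Result: 0.00940374 g/(cm^2*hr)


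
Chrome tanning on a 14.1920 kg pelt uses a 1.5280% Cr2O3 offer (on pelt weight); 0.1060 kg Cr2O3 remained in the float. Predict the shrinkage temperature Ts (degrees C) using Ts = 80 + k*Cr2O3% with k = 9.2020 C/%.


Offered = pelt * offer_pct / 100 = 14.1920 * 1.5280 / 100 = 0.2169 kg
Uptake = offered - residual = 0.2169 - 0.1060 = 0.1109 kg
Cr2O3% on pelt = uptake / pelt * 100 = 0.1109 / 14.1920 * 100 = 0.7811 %
Ts = 80 + k * Cr2O3% = 80 + 9.2020 * 0.7811 = 87.1877 C


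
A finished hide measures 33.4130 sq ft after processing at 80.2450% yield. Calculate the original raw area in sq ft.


Formula: raw = finished * 100 / yield
Substituting: raw = 33.4130 * 100 / 80.2450
Result: 41.6387 sq ft


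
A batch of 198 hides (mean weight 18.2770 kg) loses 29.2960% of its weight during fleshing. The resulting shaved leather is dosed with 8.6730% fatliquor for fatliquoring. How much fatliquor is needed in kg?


Total_raw = N * avg_wt = 198 * 18.2770 = 3618.8460 kg
Substrate = Total_raw * (1 - loss/100) = 3618.8460 * (1 - 29.2960/100) = 2558.6689 kg
Fat = Substrate * pct / 100 = 2558.6689 * 8.6730 / 100 = 221.9134 kg


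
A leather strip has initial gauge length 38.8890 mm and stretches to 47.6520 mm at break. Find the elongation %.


Formula: Elongation = (Lf - L0) / L0 * 100
Substituting: Elongation = (47.6520 - 38.8890) / 38.8890 * 100
Result: 22.5334 %


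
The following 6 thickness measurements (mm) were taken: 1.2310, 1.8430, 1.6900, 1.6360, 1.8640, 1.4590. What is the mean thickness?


Formula: Average = sum / n
Substituting: Average = 9.7230 / 6
Result: 1.6205 mm


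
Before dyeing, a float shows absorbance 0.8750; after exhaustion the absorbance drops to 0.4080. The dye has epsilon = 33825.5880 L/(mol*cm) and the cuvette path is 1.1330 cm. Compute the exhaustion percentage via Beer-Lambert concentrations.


c_initial = A_i / (epsilon * l) = 0.8750 / (33825.5880 * 1.1330) = 2.2831e-05 mol/L
c_final = A_f / (epsilon * l) = 0.4080 / (33825.5880 * 1.1330) = 1.0646e-05 mol/L
Exhaustion = (c_initial - c_final) / c_initial * 100 = (2.2831e-05 - 1.0646e-05) / 2.2831e-05 * 100 = 53.3714 %


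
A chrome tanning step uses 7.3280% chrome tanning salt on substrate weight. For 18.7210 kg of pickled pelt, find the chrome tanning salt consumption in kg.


Formula: Chrome = substrate * pct / 100
Substituting: Chrome = 18.7210 * 7.3280 / 100
Result: 1.3719 kg


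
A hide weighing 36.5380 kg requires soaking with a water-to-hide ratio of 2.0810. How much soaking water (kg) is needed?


Formula: Water = hide_weight * ratio
Substituting: Water = 36.5380 * 2.0810
Result: 76.0356 kg


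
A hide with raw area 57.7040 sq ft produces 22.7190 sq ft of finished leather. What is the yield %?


Formula: Yield = finished / raw * 100
Substituting: Yield = 22.7190 / 57.7040 * 100
Result: 39.3716 %


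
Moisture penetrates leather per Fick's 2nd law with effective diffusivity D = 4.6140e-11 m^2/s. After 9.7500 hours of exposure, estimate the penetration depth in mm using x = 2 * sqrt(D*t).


t = 9.7500 hr * 3600 = 35100.0000 s
D * t = 4.6140e-11 * 35100.0000 = 1.6195e-06
x = 2 * sqrt(D*t) = 2 * sqrt(1.6195e-06) = 0.0025452 m = 2.5452 mm


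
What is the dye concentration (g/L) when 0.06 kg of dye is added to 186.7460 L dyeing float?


Formula: Conc = dye_mass(kg) / volume(L) * 1000
Substituting: Conc = 0.06 / 186.7460 * 1000
Result: 0.3213 g/L


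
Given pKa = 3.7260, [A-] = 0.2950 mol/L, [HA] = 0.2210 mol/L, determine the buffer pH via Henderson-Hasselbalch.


ratio = [A-] / [HA] = 0.2950 / 0.2210 = 1.3348
log10(ratio) = 0.1254
pH = pKa + log10(ratio) = 3.7260 + 0.1254 = 3.8514


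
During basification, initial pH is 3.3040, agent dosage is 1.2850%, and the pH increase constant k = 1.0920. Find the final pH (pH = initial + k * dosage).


Formula: pH_final = pH_initial + k * base_pct
Substituting: pH_final = 3.3040 + 1.0920 * 1.2850
Result: 4.7072


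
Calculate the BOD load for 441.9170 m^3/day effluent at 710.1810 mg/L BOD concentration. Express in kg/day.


Formula: BOD_load = volume * conc / 1000
Substituting: BOD_load = 441.9170 * 710.1810 / 1000
Result: 313.8411 kg/day


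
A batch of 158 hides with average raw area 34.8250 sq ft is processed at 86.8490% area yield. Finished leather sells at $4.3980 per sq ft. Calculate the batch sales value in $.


Raw_total = N * avg_area = 158 * 34.8250 = 5502.3500 sq ft
Finished = Raw_total * yield / 100 = 5502.3500 * 86.8490 / 100 = 4778.7360 sq ft
Value = Finished * price = 4778.7360 * 4.3980 = 21016.8807 $


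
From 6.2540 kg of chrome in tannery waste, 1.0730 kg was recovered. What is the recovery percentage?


Formula: Recovery = recovered / input * 100
Substituting: Recovery = 1.0730 / 6.2540 * 100
Result: 17.1570 %


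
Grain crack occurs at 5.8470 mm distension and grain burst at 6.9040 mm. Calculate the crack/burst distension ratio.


Formula: Ratio = crack / burst
Substituting: Ratio = 5.8470 / 6.9040
Result: 0.8469


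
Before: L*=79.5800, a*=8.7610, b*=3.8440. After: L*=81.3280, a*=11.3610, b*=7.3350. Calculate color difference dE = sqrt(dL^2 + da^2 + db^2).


dL = 1.7480, da = 2.6000, db = 3.4910
dE = sqrt(1.7480^2 + 2.6000^2 + 3.4910^2) = 4.6907


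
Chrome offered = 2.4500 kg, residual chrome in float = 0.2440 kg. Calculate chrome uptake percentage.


Formula: Uptake = (offered - residual) / offered * 100
Substituting: Uptake = (2.4500 - 0.2440) / 2.4500 * 100
Result: 90.0408 %


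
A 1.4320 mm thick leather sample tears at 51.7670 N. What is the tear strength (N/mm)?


Formula: Tear strength = force / thickness
Substituting: Tear strength = 51.7670 / 1.4320
Result: 36.1501 N/mm


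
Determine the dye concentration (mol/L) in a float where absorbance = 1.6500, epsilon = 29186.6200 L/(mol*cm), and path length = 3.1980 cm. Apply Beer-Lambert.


Formula: c = A / (epsilon * l)
Substituting: c = 1.6500 / (29186.6200 * 3.1980)
Result: 1.7678e-05 mol/L


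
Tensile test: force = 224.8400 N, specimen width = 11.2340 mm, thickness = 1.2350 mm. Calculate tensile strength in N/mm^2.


Formula: TS = force / (width * thickness)
Substituting: TS = 224.8400 / (11.2340 * 1.2350)
Result: 16.2059 N/mm^2


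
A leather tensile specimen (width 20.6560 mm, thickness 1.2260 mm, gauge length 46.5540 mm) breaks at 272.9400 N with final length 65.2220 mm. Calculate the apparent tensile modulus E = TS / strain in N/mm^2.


TS = F / (w * t) = 272.9400 / (20.6560 * 1.2260) = 10.7778 N/mm^2
strain = (Lf - L0) / L0 = (65.2220 - 46.5540) / 46.5540 = 0.4010
E = TS / strain = 10.7778 / 0.4010 = 26.8776 N/mm^2


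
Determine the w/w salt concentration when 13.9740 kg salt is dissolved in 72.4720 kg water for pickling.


Formula: Conc = salt / (water + salt) * 100
Substituting: Conc = 13.9740 / (72.4720 + 13.9740) * 100
Result: 16.1650 %


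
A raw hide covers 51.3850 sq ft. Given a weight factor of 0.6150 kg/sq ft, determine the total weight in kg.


Formula: Weight = area * weight_per_sqft
Substituting: Weight = 51.3850 * 0.6150
Result: 31.6018 kg


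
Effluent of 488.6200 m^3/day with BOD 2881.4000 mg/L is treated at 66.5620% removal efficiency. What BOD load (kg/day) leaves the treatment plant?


Load_in = volume * conc / 1000 = 488.6200 * 2881.4000 / 1000 = 1407.9097 kg/day
Removed = Load_in * eff / 100 = 1407.9097 * 66.5620 / 100 = 937.1328 kg/day
Load_out = Load_in - Removed = 1407.9097 - 937.1328 = 470.7768 kg/day


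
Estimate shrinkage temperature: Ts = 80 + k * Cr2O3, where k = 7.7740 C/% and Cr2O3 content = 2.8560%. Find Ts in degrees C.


Formula: Ts = 80 + k * Cr2O3
Substituting: Ts = 80 + 7.7740 * 2.8560
Result: 102.2025 C


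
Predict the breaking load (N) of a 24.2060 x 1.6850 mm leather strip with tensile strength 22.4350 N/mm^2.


Formula: F = TS * w * t
Substituting: F = 22.4350 * 24.2060 * 1.6850
Result: 915.0588 N


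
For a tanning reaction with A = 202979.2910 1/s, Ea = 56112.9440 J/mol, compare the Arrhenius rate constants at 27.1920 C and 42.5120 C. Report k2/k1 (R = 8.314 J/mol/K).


T1 = 27.1920 + 273.15 = 300.3420 K; T2 = 42.5120 + 273.15 = 315.6620 K
k1 = A * exp(-Ea/(R*T1)) = 202979.2910 * exp(-56112.9440/(8.314*300.3420)) = 3.5326e-05 1/s
k2 = A * exp(-Ea/(R*T2)) = 202979.2910 * exp(-56112.9440/(8.314*315.6620)) = 1.0513e-04 1/s
k2/k1 = 1.0513e-04 / 3.5326e-05 = 2.9761


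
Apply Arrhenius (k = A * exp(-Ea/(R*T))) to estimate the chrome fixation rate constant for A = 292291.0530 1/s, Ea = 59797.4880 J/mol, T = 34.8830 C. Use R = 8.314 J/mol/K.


T_K = T_C + 273.15 = 34.8830 + 273.15 = 308.0330 K
exponent = -Ea / (R * T_K) = -59797.4880 / (8.314 * 308.0330) = -23.3494
k = A * exp(exponent) = 292291.0530 * exp(-23.3494) = 2.1150e-05 1/s


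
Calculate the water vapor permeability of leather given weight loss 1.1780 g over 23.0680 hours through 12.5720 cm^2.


Formula: WVP = loss / (area * time)
Substituting: WVP = 1.1780 / (12.5720 * 23.0680)
Result: 0.00406192 g/(cm^2*hr)


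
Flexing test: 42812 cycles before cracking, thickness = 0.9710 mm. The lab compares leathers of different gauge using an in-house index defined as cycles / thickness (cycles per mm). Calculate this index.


Formula: Index = cycles / thickness
Substituting: Index = 42812 / 0.9710
Result: 44090.6282 cycles/mm


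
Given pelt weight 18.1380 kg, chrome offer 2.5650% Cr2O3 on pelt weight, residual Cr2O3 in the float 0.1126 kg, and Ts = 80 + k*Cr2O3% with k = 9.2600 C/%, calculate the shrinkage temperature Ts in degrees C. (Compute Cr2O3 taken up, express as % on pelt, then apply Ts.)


Offered = pelt * offer_pct / 100 = 18.1380 * 2.5650 / 100 = 0.4652 kg
Uptake = offered - residual = 0.4652 - 0.1126 = 0.3526 kg
Cr2O3% on pelt = uptake / pelt * 100 = 0.3526 / 18.1380 * 100 = 1.9442 %
Ts = 80 + k * Cr2O3% = 80 + 9.2600 * 1.9442 = 98.0033 C


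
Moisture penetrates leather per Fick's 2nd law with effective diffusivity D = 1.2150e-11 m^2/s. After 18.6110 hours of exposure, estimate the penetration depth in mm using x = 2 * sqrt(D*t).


t = 18.6110 hr * 3600 = 66999.6000 s
D * t = 1.2150e-11 * 66999.6000 = 8.1405e-07
x = 2 * sqrt(D*t) = 2 * sqrt(8.1405e-07) = 0.00180449 m = 1.8045 mm


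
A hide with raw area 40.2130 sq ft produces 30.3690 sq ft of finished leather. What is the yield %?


Formula: Yield = finished / raw * 100
Substituting: Yield = 30.3690 / 40.2130 * 100
Result: 75.5204 %


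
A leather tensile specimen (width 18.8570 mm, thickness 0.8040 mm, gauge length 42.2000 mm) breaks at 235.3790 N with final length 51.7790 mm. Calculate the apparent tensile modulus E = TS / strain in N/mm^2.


TS = F / (w * t) = 235.3790 / (18.8570 * 0.8040) = 15.5253 N/mm^2
strain = (Lf - L0) / L0 = (51.7790 - 42.2000) / 42.2000 = 0.2270
E = TS / strain = 15.5253 / 0.2270 = 68.3961 N/mm^2


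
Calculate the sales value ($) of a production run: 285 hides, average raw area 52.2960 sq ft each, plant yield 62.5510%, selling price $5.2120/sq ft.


Raw_total = N * avg_area = 285 * 52.2960 = 14904.3600 sq ft
Finished = Raw_total * yield / 100 = 14904.3600 * 62.5510 / 100 = 9322.8262 sq ft
Value = Finished * price = 9322.8262 * 5.2120 = 48590.5703 $


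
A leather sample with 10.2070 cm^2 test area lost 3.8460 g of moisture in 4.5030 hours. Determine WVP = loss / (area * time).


Formula: WVP = loss / (area * time)
Substituting: WVP = 3.8460 / (10.2070 * 4.5030)
Result: 0.0836776 g/(cm^2*hr)


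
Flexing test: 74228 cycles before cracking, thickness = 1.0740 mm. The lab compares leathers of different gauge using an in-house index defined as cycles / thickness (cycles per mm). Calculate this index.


Formula: Index = cycles / thickness
Substituting: Index = 74228 / 1.0740
Result: 69113.5940 cycles/mm


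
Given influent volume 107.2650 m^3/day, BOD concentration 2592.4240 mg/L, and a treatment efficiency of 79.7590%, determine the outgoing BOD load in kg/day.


Load_in = volume * conc / 1000 = 107.2650 * 2592.4240 / 1000 = 278.0764 kg/day
Removed = Load_in * eff / 100 = 278.0764 * 79.7590 / 100 = 221.7909 kg/day
Load_out = Load_in - Removed = 278.0764 - 221.7909 = 56.2854 kg/day


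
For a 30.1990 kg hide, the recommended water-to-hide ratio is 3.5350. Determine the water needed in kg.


Formula: Water = hide_weight * ratio
Substituting: Water = 30.1990 * 3.5350
Result: 106.7535 kg


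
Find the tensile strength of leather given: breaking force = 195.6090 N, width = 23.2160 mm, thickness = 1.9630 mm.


Formula: TS = force / (width * thickness)
Substituting: TS = 195.6090 / (23.2160 * 1.9630)
Result: 4.2922 N/mm^2


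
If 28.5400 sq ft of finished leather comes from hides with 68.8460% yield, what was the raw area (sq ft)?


Formula: raw = finished * 100 / yield
Substituting: raw = 28.5400 * 100 / 68.8460
Result: 41.4548 sq ft


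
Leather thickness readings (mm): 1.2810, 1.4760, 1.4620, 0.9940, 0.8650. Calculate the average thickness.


Formula: Average = sum / n
Substituting: Average = 6.0780 / 5
Result: 1.2156 mm


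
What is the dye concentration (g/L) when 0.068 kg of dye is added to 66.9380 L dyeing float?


Formula: Conc = dye_mass(kg) / volume(L) * 1000
Substituting: Conc = 0.068 / 66.9380 * 1000
Result: 1.0159 g/L


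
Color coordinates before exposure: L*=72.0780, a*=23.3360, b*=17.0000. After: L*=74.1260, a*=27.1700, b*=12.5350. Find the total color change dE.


dL = 2.0480, da = 3.8340, db = -4.4650
dE = sqrt(2.0480^2 + 3.8340^2 + (-4.4650)^2) = 6.2314


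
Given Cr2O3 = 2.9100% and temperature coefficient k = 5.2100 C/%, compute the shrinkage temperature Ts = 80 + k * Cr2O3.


Formula: Ts = 80 + k * Cr2O3
Substituting: Ts = 80 + 5.2100 * 2.9100
Result: 95.1611 C


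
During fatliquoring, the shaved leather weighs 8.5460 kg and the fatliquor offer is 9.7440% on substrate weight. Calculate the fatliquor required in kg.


Formula: Fat = substrate * pct / 100
Substituting: Fat = 8.5460 * 9.7440 / 100
Result: 0.8327 kg


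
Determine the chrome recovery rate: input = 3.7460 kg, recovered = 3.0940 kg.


Formula: Recovery = recovered / input * 100
Substituting: Recovery = 3.0940 / 3.7460 * 100
Result: 82.5948 %


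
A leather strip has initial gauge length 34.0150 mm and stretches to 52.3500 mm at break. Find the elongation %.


Formula: Elongation = (Lf - L0) / L0 * 100
Substituting: Elongation = (52.3500 - 34.0150) / 34.0150 * 100
Result: 53.9027 %


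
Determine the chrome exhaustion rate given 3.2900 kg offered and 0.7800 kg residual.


Formula: Uptake = (offered - residual) / offered * 100
Substituting: Uptake = (3.2900 - 0.7800) / 3.2900 * 100
Result: 76.2918 %


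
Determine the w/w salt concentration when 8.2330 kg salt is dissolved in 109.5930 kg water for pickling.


Formula: Conc = salt / (water + salt) * 100
Substituting: Conc = 8.2330 / (109.5930 + 8.2330) * 100
Result: 6.9874 %


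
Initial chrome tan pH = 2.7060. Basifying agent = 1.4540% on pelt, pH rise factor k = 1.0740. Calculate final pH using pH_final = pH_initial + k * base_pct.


Formula: pH_final = pH_initial + k * base_pct
Substituting: pH_final = 2.7060 + 1.0740 * 1.4540
Result: 4.2676


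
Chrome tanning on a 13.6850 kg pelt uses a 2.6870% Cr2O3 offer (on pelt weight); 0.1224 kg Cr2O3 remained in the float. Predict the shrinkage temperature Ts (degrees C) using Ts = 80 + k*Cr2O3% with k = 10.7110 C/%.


Offered = pelt * offer_pct / 100 = 13.6850 * 2.6870 / 100 = 0.3677 kg
Uptake = offered - residual = 0.3677 - 0.1224 = 0.2453 kg
Cr2O3% on pelt = uptake / pelt * 100 = 0.2453 / 13.6850 * 100 = 1.7926 %
Ts = 80 + k * Cr2O3% = 80 + 10.7110 * 1.7926 = 99.2004 C


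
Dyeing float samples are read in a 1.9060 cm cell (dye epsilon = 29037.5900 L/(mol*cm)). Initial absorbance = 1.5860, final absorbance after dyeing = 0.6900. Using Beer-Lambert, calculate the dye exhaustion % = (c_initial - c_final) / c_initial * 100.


c_initial = A_i / (epsilon * l) = 1.5860 / (29037.5900 * 1.9060) = 2.8656e-05 mol/L
c_final = A_f / (epsilon * l) = 0.6900 / (29037.5900 * 1.9060) = 1.2467e-05 mol/L
Exhaustion = (c_initial - c_final) / c_initial * 100 = (2.8656e-05 - 1.2467e-05) / 2.8656e-05 * 100 = 56.4943 %


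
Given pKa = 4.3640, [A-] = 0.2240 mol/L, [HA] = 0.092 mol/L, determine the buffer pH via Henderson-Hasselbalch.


ratio = [A-] / [HA] = 0.2240 / 0.092 = 2.4348
log10(ratio) = 0.3865
pH = pKa + log10(ratio) = 4.3640 + 0.3865 = 4.7505


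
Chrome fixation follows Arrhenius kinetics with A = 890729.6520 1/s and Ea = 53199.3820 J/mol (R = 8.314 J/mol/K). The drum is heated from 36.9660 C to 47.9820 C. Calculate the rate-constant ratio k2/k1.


T1 = 36.9660 + 273.15 = 310.1160 K; T2 = 47.9820 + 273.15 = 321.1320 K
k1 = A * exp(-Ea/(R*T1)) = 890729.6520 * exp(-53199.3820/(8.314*310.1160)) = 9.7441e-04 1/s
k2 = A * exp(-Ea/(R*T2)) = 890729.6520 * exp(-53199.3820/(8.314*321.1320)) = 0.00197759 1/s
k2/k1 = 0.00197759 / 9.7441e-04 = 2.0295


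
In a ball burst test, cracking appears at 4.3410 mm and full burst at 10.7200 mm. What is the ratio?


Formula: Ratio = crack / burst
Substituting: Ratio = 4.3410 / 10.7200
Result: 0.4049


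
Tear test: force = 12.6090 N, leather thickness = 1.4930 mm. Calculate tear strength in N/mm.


Formula: Tear strength = force / thickness
Substituting: Tear strength = 12.6090 / 1.4930
Result: 8.4454 N/mm


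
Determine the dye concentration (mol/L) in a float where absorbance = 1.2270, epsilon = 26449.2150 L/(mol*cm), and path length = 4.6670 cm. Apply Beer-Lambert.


Formula: c = A / (epsilon * l)
Substituting: c = 1.2270 / (26449.2150 * 4.6670)
Result: 9.9402e-06 mol/L


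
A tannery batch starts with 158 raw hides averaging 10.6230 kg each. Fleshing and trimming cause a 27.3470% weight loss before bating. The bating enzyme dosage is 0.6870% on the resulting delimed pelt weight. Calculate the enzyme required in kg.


Total_raw = N * avg_wt = 158 * 10.6230 = 1678.4340 kg
Substrate = Total_raw * (1 - loss/100) = 1678.4340 * (1 - 27.3470/100) = 1219.4327 kg
Enzyme = Substrate * pct / 100 = 1219.4327 * 0.6870 / 100 = 8.3775 kg


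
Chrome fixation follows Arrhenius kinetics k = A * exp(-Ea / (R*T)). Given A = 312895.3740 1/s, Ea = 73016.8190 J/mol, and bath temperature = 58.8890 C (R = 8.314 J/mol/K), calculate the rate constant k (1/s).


T_K = T_C + 273.15 = 58.8890 + 273.15 = 332.0390 K
exponent = -Ea / (R * T_K) = -73016.8190 / (8.314 * 332.0390) = -26.4499
k = A * exp(exponent) = 312895.3740 * exp(-26.4499) = 1.0194e-06 1/s


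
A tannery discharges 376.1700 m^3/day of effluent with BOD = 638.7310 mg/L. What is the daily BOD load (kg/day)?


Formula: BOD_load = volume * conc / 1000
Substituting: BOD_load = 376.1700 * 638.7310 / 1000
Result: 240.2714 kg/day


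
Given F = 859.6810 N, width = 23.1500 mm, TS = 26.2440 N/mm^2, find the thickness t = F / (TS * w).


Formula: t = F / (TS * w)
Substituting: t = 859.6810 / (26.2440 * 23.1500)
Result: 1.4150 mm


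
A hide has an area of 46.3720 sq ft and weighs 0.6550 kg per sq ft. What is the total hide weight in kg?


Formula: Weight = area * weight_per_sqft
Substituting: Weight = 46.3720 * 0.6550
Result: 30.3737 kg


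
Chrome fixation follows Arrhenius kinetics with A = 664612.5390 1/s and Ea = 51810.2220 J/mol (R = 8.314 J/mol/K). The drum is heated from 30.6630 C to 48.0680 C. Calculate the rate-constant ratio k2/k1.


T1 = 30.6630 + 273.15 = 303.8130 K; T2 = 48.0680 + 273.15 = 321.2180 K
k1 = A * exp(-Ea/(R*T1)) = 664612.5390 * exp(-51810.2220/(8.314*303.8130)) = 8.2130e-04 1/s
k2 = A * exp(-Ea/(R*T2)) = 664612.5390 * exp(-51810.2220/(8.314*321.2180)) = 0.00249564 1/s
k2/k1 = 0.00249564 / 8.2130e-04 = 3.0386


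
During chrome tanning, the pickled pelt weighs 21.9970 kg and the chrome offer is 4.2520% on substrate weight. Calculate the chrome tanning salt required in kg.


Formula: Chrome = substrate * pct / 100
Substituting: Chrome = 21.9970 * 4.2520 / 100
Result: 0.9353 kg


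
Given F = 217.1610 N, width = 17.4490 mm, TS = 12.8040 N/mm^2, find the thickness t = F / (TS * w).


Formula: t = F / (TS * w)
Substituting: t = 217.1610 / (12.8040 * 17.4490)
Result: 0.9720 mm


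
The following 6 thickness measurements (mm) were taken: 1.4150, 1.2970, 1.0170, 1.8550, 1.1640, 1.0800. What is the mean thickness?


Formula: Average = sum / n
Substituting: Average = 7.8280 / 6
Result: 1.3047 mm


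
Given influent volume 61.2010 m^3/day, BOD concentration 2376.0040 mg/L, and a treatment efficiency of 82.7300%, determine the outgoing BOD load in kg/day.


Load_in = volume * conc / 1000 = 61.2010 * 2376.0040 / 1000 = 145.4138 kg/day
Removed = Load_in * eff / 100 = 145.4138 * 82.7300 / 100 = 120.3009 kg/day
Load_out = Load_in - Removed = 145.4138 - 120.3009 = 25.1130 kg/day


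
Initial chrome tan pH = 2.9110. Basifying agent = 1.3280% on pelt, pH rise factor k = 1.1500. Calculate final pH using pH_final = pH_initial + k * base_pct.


Formula: pH_final = pH_initial + k * base_pct
Substituting: pH_final = 2.9110 + 1.1500 * 1.3280
Result: 4.4382


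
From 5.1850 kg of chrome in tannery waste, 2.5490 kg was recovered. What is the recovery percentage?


Formula: Recovery = recovered / input * 100
Substituting: Recovery = 2.5490 / 5.1850 * 100
Result: 49.1610 %


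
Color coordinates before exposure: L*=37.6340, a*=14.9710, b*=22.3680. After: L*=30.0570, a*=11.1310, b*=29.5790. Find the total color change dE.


dL = -7.5770, da = -3.8400, db = 7.2110
dE = sqrt((-7.5770)^2 + (-3.8400)^2 + 7.2110^2) = 11.1425


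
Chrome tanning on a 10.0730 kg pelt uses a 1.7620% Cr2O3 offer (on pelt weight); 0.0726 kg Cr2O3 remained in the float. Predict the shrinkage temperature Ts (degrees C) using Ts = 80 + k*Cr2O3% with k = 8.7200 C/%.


Offered = pelt * offer_pct / 100 = 10.0730 * 1.7620 / 100 = 0.1775 kg
Uptake = offered - residual = 0.1775 - 0.0726 = 0.1049 kg
Cr2O3% on pelt = uptake / pelt * 100 = 0.1049 / 10.0730 * 100 = 1.0413 %
Ts = 80 + k * Cr2O3% = 80 + 8.7200 * 1.0413 = 89.0798 C


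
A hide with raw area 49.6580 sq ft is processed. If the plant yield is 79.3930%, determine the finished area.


Formula: finished = raw * yield / 100
Substituting: finished = 49.6580 * 79.3930 / 100
Result: 39.4250 sq ft


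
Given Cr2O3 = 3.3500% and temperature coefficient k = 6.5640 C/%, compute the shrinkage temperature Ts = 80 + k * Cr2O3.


Formula: Ts = 80 + k * Cr2O3
Substituting: Ts = 80 + 6.5640 * 3.3500
Result: 101.9894 C


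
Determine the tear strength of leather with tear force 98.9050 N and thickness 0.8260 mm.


Formula: Tear strength = force / thickness
Substituting: Tear strength = 98.9050 / 0.8260
Result: 119.7397 N/mm


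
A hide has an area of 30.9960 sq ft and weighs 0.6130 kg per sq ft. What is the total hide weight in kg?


Formula: Weight = area * weight_per_sqft
Substituting: Weight = 30.9960 * 0.6130
Result: 19.0005 kg


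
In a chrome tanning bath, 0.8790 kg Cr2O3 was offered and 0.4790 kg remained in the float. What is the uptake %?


Formula: Uptake = (offered - residual) / offered * 100
Substituting: Uptake = (0.8790 - 0.4790) / 0.8790 * 100
Result: 45.5063 %


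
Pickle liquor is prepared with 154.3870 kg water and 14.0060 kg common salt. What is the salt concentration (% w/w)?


Formula: Conc = salt / (water + salt) * 100
Substituting: Conc = 14.0060 / (154.3870 + 14.0060) * 100
Result: 8.3174 %


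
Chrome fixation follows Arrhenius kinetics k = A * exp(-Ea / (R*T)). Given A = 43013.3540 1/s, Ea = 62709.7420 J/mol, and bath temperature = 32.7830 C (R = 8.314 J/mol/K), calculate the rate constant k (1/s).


T_K = T_C + 273.15 = 32.7830 + 273.15 = 305.9330 K
exponent = -Ea / (R * T_K) = -62709.7420 / (8.314 * 305.9330) = -24.6546
k = A * exp(exponent) = 43013.3540 * exp(-24.6546) = 8.4378e-07 1/s


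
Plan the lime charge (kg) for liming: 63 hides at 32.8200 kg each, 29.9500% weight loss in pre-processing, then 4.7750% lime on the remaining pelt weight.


Total_raw = N * avg_wt = 63 * 32.8200 = 2067.6600 kg
Substrate = Total_raw * (1 - loss/100) = 2067.6600 * (1 - 29.9500/100) = 1448.3958 kg
Lime = Substrate * pct / 100 = 1448.3958 * 4.7750 / 100 = 69.1609 kg


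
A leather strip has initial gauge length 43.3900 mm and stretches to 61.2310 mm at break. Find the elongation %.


Formula: Elongation = (Lf - L0) / L0 * 100
Substituting: Elongation = (61.2310 - 43.3900) / 43.3900 * 100
Result: 41.1178 %


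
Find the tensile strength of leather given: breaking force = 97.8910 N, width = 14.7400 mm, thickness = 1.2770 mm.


Formula: TS = force / (width * thickness)
Substituting: TS = 97.8910 / (14.7400 * 1.2770)
Result: 5.2006 N/mm^2


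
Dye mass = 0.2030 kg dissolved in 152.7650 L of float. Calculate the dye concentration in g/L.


Formula: Conc = dye_mass(kg) / volume(L) * 1000
Substituting: Conc = 0.2030 / 152.7650 * 1000
Result: 1.3288 g/L


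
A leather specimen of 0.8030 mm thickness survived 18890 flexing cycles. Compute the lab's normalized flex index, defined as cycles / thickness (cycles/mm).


Formula: Index = cycles / thickness
Substituting: Index = 18890 / 0.8030
Result: 23524.2839 cycles/mm


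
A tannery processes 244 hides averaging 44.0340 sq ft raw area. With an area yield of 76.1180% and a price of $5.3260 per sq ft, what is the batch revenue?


Raw_total = N * avg_area = 244 * 44.0340 = 10744.2960 sq ft
Finished = Raw_total * yield / 100 = 10744.2960 * 76.1180 / 100 = 8178.3432 sq ft
Value = Finished * price = 8178.3432 * 5.3260 = 43557.8560 $


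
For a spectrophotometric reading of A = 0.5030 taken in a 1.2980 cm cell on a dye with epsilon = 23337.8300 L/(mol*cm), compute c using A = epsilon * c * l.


Formula: c = A / (epsilon * l)
Substituting: c = 0.5030 / (23337.8300 * 1.2980)
Result: 1.6605e-05 mol/L


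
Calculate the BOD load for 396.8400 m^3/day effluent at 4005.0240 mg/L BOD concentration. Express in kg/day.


Formula: BOD_load = volume * conc / 1000
Substituting: BOD_load = 396.8400 * 4005.0240 / 1000
Result: 1589.3537 kg/day


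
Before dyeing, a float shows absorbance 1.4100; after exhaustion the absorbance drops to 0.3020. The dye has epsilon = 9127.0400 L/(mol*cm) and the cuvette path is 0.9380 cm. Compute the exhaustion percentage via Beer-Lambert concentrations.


c_initial = A_i / (epsilon * l) = 1.4100 / (9127.0400 * 0.9380) = 1.6470e-04 mol/L
c_final = A_f / (epsilon * l) = 0.3020 / (9127.0400 * 0.9380) = 3.5276e-05 mol/L
Exhaustion = (c_initial - c_final) / c_initial * 100 = (1.6470e-04 - 3.5276e-05) / 1.6470e-04 * 100 = 78.5816 %


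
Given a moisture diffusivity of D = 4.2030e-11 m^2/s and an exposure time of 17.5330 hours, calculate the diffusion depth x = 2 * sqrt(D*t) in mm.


t = 17.5330 hr * 3600 = 63118.8000 s
D * t = 4.2030e-11 * 63118.8000 = 2.6529e-06
x = 2 * sqrt(D*t) = 2 * sqrt(2.6529e-06) = 0.00325753 m = 3.2575 mm


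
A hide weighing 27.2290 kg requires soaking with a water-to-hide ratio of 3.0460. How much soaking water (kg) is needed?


Formula: Water = hide_weight * ratio
Substituting: Water = 27.2290 * 3.0460
Result: 82.9395 kg


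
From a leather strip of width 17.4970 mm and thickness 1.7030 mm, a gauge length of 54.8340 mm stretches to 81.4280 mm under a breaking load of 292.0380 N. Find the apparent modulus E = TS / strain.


TS = F / (w * t) = 292.0380 / (17.4970 * 1.7030) = 9.8008 N/mm^2
strain = (Lf - L0) / L0 = (81.4280 - 54.8340) / 54.8340 = 0.4850
E = TS / strain = 9.8008 / 0.4850 = 20.2082 N/mm^2


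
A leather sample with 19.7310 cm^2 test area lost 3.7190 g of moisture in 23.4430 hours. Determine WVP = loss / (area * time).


Formula: WVP = loss / (area * time)
Substituting: WVP = 3.7190 / (19.7310 * 23.4430)
Result: 0.00804015 g/(cm^2*hr)


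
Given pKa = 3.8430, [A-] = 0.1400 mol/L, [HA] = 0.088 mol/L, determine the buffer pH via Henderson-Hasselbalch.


ratio = [A-] / [HA] = 0.1400 / 0.088 = 1.5909
log10(ratio) = 0.2016
pH = pKa + log10(ratio) = 3.8430 + 0.2016 = 4.0446


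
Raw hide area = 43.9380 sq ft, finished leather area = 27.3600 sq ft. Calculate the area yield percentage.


Formula: Yield = finished / raw * 100
Substituting: Yield = 27.3600 / 43.9380 * 100
Result: 62.2696 %


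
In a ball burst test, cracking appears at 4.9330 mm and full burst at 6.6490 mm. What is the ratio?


Formula: Ratio = crack / burst
Substituting: Ratio = 4.9330 / 6.6490
Result: 0.7419


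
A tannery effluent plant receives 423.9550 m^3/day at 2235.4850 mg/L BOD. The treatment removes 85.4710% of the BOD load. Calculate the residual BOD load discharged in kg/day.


Load_in = volume * conc / 1000 = 423.9550 * 2235.4850 / 1000 = 947.7450 kg/day
Removed = Load_in * eff / 100 = 947.7450 * 85.4710 / 100 = 810.0472 kg/day
Load_out = Load_in - Removed = 947.7450 - 810.0472 = 137.6979 kg/day


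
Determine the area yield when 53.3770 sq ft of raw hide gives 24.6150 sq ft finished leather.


Formula: Yield = finished / raw * 100
Substituting: Yield = 24.6150 / 53.3770 * 100
Result: 46.1154 %


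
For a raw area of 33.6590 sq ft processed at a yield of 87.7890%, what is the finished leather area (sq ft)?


Formula: finished = raw * yield / 100
Substituting: finished = 33.6590 * 87.7890 / 100
Result: 29.5489 sq ft


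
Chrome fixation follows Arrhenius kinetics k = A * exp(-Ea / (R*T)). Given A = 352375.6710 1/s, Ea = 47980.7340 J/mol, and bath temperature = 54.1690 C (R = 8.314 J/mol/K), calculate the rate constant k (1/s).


T_K = T_C + 273.15 = 54.1690 + 273.15 = 327.3190 K
exponent = -Ea / (R * T_K) = -47980.7340 / (8.314 * 327.3190) = -17.6314
k = A * exp(exponent) = 352375.6710 * exp(-17.6314) = 0.00775901 1/s


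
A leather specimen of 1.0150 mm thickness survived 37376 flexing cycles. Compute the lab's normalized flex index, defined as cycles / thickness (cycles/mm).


Formula: Index = cycles / thickness
Substituting: Index = 37376 / 1.0150
Result: 36823.6453 cycles/mm


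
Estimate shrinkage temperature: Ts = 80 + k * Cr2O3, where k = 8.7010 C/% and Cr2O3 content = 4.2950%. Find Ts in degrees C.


Formula: Ts = 80 + k * Cr2O3
Substituting: Ts = 80 + 8.7010 * 4.2950
Result: 117.3708 C


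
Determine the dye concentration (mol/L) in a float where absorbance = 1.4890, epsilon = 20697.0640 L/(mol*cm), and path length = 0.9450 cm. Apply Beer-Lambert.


Formula: c = A / (epsilon * l)
Substituting: c = 1.4890 / (20697.0640 * 0.9450)
Result: 7.6130e-05 mol/L


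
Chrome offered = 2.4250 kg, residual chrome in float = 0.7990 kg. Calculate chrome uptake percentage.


Formula: Uptake = (offered - residual) / offered * 100
Substituting: Uptake = (2.4250 - 0.7990) / 2.4250 * 100
Result: 67.0515 %


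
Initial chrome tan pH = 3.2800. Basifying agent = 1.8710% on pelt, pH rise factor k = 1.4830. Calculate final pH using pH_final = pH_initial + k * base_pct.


Formula: pH_final = pH_initial + k * base_pct
Substituting: pH_final = 3.2800 + 1.4830 * 1.8710
Result: 6.0547


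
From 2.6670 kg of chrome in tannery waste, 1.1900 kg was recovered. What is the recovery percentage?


Formula: Recovery = recovered / input * 100
Substituting: Recovery = 1.1900 / 2.6670 * 100
Result: 44.6194 %


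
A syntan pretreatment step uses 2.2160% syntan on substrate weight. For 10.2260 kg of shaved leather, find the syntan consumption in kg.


Formula: Syntan = substrate * pct / 100
Substituting: Syntan = 10.2260 * 2.2160 / 100
Result: 0.2266 kg


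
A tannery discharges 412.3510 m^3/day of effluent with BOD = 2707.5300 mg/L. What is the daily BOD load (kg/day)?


Formula: BOD_load = volume * conc / 1000
Substituting: BOD_load = 412.3510 * 2707.5300 / 1000
Result: 1116.4527 kg/day


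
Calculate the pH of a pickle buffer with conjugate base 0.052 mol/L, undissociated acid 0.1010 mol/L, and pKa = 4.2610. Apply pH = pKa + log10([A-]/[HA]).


ratio = [A-] / [HA] = 0.052 / 0.1010 = 0.5149
log10(ratio) = -0.2883
pH = pKa + log10(ratio) = 4.2610 - 0.2883 = 3.9727


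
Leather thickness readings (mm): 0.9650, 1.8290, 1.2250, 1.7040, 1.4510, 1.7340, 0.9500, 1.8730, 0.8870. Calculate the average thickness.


Formula: Average = sum / n
Substituting: Average = 12.6180 / 9
Result: 1.4020 mm


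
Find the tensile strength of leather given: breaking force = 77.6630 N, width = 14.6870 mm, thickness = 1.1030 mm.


Formula: TS = force / (width * thickness)
Substituting: TS = 77.6630 / (14.6870 * 1.1030)
Result: 4.7941 N/mm^2


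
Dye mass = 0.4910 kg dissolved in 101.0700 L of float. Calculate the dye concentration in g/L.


Formula: Conc = dye_mass(kg) / volume(L) * 1000
Substituting: Conc = 0.4910 / 101.0700 * 1000
Result: 4.8580 g/L


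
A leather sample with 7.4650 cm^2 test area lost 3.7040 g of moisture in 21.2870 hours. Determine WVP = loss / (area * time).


Formula: WVP = loss / (area * time)
Substituting: WVP = 3.7040 / (7.4650 * 21.2870)
Result: 0.0233092 g/(cm^2*hr)


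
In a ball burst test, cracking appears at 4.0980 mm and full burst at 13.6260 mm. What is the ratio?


Formula: Ratio = crack / burst
Substituting: Ratio = 4.0980 / 13.6260
Result: 0.3007


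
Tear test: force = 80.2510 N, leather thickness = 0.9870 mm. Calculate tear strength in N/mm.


Formula: Tear strength = force / thickness
Substituting: Tear strength = 80.2510 / 0.9870
Result: 81.3080 N/mm


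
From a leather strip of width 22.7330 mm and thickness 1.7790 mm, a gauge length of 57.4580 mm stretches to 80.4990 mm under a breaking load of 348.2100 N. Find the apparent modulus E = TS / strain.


TS = F / (w * t) = 348.2100 / (22.7330 * 1.7790) = 8.6101 N/mm^2
strain = (Lf - L0) / L0 = (80.4990 - 57.4580) / 57.4580 = 0.4010
E = TS / strain = 8.6101 / 0.4010 = 21.4713 N/mm^2
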